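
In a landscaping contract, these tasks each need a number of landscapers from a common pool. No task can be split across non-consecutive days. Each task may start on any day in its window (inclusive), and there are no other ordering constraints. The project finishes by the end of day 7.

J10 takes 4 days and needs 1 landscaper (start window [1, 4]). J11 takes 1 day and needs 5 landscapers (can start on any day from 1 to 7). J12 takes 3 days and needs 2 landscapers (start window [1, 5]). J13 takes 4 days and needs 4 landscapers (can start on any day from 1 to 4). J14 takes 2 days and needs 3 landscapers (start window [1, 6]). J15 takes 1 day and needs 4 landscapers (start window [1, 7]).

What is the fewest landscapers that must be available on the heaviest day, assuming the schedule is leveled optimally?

7

Early-start (J10@1, J11@1, J12@1, J13@1, J14@1, J15@1) gives peak 19: d1:19  d2:10  d3:7  d4:5  d5:0  d6:0  d7:0.
Shift J12→2, J13→2, J14→5, J15→6.
Schedule J10@1, J11@1, J12@2, J13@2, J14@5, J15@6: d1:6  d2:7  d3:7  d4:7  d5:7  d6:7  d7:0 — peak 7.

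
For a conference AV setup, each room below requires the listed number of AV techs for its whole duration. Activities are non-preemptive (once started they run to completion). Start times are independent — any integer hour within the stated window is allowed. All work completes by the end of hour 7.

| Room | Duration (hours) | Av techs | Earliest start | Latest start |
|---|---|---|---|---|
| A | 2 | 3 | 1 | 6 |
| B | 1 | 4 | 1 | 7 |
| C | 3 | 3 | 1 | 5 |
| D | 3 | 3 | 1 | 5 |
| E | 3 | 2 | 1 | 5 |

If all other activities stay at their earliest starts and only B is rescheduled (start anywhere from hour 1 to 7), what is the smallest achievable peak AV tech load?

B@1: h1:15  h2:11  h3:8  h4:0  h5:0  h6:0  h7:0 → peak 15
B@2: h1:11  h2:15  h3:8  h4:0  h5:0  h6:0  h7:0 → peak 15
B@3: h1:11  h2:11  h3:12  h4:0  h5:0  h6:0  h7:0 → peak 12
B@4: h1:11  h2:11  h3:8  h4:4  h5:0  h6:0  h7:0 → peak 11
B@5: h1:11  h2:11  h3:8  h4:0  h5:4  h6:0  h7:0 → peak 11
B@6: h1:11  h2:11  h3:8  h4:0  h5:0  h6:4  h7:0 → peak 11
B@7: h1:11  h2:11  h3:8  h4:0  h5:0  h6:0  h7:4 → peak 11
Best is B@4, peak 11.

11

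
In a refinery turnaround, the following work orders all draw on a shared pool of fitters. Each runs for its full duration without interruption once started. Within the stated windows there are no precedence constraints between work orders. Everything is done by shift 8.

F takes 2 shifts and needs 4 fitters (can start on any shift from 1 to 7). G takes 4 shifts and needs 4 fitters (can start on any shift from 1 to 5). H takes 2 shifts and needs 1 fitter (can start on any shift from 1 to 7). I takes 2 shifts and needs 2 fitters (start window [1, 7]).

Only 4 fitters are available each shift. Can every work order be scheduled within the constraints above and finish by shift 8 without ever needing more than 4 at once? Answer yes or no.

yes

Schedule F@1, G@3, H@7, I@7: s1:4  s2:4  s3:4  s4:4  s5:4  s6:4  s7:3  s8:3 — peak 4 ≤ 4.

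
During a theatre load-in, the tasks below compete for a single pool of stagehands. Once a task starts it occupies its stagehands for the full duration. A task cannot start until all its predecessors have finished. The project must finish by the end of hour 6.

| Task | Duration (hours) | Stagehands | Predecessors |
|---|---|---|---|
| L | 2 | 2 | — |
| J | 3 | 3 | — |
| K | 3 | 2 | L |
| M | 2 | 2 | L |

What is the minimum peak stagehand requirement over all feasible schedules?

5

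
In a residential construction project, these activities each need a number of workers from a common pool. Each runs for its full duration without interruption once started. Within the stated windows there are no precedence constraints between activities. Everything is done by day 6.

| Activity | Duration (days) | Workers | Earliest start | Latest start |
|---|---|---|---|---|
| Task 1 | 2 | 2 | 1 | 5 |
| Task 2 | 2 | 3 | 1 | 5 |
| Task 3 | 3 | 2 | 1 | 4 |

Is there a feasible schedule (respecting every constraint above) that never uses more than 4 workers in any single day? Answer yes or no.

Schedule Task 1@1, Task 2@4, Task 3@1: d1:4  d2:4  d3:2  d4:3  d5:3  d6:0 — peak 4 ≤ 4.

yes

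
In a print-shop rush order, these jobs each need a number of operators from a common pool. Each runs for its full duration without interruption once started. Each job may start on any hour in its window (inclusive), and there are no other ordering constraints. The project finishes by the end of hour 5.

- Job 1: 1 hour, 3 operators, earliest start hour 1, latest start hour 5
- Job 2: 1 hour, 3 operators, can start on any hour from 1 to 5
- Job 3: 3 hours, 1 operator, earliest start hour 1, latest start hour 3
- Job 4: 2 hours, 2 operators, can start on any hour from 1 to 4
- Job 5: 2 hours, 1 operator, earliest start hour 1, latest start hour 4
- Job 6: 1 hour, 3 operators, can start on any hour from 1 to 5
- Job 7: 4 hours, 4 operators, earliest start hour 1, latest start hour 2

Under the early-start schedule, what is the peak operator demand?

Early-start schedule: Job 1@1, Job 2@1, Job 3@1, Job 4@1, Job 5@1, Job 6@1, Job 7@1.
Load per hour: hour 1: 17, hour 2: 8, hour 3: 5, hour 4: 4, hour 5: 0.
Peak is 17.

17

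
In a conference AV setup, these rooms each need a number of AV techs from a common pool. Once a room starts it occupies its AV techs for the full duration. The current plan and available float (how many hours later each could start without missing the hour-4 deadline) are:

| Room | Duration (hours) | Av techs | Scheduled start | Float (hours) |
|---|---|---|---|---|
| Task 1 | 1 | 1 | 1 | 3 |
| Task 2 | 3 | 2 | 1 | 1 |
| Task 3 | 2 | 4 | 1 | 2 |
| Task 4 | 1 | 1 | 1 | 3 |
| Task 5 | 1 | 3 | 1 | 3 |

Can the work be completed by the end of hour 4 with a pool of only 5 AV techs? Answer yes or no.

The minimum achievable peak is 6; 5 < 6, so no feasible schedule stays within the cap.

no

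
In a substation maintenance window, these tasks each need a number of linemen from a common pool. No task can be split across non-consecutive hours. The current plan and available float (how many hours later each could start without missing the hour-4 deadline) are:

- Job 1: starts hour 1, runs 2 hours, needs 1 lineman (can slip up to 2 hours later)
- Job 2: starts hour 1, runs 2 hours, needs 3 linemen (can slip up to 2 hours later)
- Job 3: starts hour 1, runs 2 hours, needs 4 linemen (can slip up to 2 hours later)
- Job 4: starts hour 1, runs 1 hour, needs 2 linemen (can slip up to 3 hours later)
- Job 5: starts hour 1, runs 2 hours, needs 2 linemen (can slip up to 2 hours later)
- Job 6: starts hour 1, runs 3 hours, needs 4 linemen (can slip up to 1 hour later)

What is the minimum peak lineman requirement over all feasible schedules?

9

Early-start (Job 1@1, Job 2@1, Job 3@1, Job 4@1, Job 5@1, Job 6@1) gives peak 16: h1:16  h2:14  h3:4  h4:0.
Shift Job 2→3, Job 5→3, Job 6→2.
Schedule Job 1@1, Job 2@3, Job 3@1, Job 4@1, Job 5@3, Job 6@2: h1:7  h2:9  h3:9  h4:9 — peak 9.
Total lineman-hours = 34 over 4 hours ⇒ peak ≥ ⌈34/4⌉ = 9, so 9 is optimal.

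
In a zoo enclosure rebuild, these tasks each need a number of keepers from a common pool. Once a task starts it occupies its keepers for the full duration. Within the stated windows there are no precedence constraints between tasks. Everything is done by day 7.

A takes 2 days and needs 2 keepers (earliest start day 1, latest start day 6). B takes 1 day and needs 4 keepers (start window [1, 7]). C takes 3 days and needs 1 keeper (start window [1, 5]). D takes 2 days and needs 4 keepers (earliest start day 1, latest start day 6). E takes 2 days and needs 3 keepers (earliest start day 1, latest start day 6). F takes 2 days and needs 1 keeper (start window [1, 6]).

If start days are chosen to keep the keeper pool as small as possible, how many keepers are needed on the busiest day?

Early-start (A@1, B@1, C@1, D@1, E@1, F@1) gives peak 15: d1:15  d2:11  d3:1  d4:0  d5:0  d6:0  d7:0.
Shift B→5, D→6, E→3.
Schedule A@1, B@5, C@1, D@6, E@3, F@1: d1:4  d2:4  d3:4  d4:3  d5:4  d6:4  d7:4 — peak 4.
Total keeper-days = 27 over 7 days ⇒ peak ≥ ⌈27/7⌉ = 4, so 4 is optimal.

4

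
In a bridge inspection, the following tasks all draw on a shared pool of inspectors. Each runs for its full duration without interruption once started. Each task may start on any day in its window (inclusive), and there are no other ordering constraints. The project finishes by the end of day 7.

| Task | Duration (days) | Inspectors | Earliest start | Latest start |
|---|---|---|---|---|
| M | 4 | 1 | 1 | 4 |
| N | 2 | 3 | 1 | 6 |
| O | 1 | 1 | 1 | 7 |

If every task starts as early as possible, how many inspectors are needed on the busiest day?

Early-start schedule: M@1, N@1, O@1.
Load per day: day 1: 5, day 2: 4, day 3: 1, day 4: 1, day 5: 0, day 6: 0, day 7: 0.
Peak is 5.

5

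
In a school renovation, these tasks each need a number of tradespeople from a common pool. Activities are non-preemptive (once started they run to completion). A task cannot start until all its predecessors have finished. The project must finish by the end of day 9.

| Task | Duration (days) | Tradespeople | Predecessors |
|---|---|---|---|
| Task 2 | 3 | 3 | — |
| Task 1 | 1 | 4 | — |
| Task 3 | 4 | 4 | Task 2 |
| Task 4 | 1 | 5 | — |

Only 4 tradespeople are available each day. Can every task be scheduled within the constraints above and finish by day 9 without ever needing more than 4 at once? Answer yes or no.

no

The minimum achievable peak is 5; 4 < 5, so no feasible schedule stays within the cap.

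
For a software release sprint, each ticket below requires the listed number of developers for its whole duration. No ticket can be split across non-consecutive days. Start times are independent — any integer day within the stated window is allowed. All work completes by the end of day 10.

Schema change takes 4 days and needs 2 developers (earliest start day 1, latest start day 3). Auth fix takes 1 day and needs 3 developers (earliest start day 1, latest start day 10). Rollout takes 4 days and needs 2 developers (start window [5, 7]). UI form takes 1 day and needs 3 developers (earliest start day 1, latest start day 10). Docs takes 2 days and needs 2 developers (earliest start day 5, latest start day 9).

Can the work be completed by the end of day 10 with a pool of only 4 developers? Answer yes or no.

yes

Schedule Schema change@1, Auth fix@5, Rollout@6, UI form@10, Docs@6: d1:2  d2:2  d3:2  d4:2  d5:3  d6:4  d7:4  d8:2  d9:2  d10:3 — peak 4 ≤ 4.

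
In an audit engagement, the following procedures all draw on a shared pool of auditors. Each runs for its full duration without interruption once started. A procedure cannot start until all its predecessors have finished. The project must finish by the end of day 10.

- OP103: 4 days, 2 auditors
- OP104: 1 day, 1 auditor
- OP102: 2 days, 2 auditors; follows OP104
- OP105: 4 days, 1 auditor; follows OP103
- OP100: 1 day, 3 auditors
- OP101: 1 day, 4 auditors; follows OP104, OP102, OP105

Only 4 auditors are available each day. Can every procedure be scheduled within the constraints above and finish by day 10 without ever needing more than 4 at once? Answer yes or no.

yes

Schedule OP103@1, OP104@1, OP102@2, OP105@5, OP100@5, OP101@9: d1:3  d2:4  d3:4  d4:2  d5:4  d6:1  d7:1  d8:1  d9:4  d10:0 — peak 4 ≤ 4.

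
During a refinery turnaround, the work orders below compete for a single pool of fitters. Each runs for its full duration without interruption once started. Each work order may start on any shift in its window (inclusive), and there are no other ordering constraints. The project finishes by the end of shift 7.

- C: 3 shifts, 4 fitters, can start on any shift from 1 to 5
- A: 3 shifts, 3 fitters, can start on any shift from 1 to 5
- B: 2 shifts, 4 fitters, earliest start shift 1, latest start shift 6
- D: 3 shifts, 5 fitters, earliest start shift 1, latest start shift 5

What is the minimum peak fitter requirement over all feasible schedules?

8

Early-start (C@1, A@1, B@1, D@1) gives peak 16: s1:16  s2:16  s3:12  s4:0  s5:0  s6:0  s7:0.
Shift A→3, D→4.
Schedule C@1, A@3, B@1, D@4: s1:8  s2:8  s3:7  s4:8  s5:8  s6:5  s7:0 — peak 8.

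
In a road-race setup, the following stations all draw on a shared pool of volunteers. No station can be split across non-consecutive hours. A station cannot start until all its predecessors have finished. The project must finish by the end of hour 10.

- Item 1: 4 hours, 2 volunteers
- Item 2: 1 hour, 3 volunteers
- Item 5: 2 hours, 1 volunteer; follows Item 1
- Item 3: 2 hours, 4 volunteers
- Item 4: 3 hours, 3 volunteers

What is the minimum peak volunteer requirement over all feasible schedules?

4

Early-start (Item 1@1, Item 2@1, Item 5@5, Item 3@1, Item 4@1) gives peak 12: h1:12  h2:9  h3:5  h4:2  h5:1  h6:1  h7:0  h8:0  h9:0  h10:0.
Shift Item 2→5, Item 3→9, Item 4→6.
Schedule Item 1@1, Item 2@5, Item 5@5, Item 3@9, Item 4@6: h1:2  h2:2  h3:2  h4:2  h5:4  h6:4  h7:3  h8:3  h9:4  h10:4 — peak 4.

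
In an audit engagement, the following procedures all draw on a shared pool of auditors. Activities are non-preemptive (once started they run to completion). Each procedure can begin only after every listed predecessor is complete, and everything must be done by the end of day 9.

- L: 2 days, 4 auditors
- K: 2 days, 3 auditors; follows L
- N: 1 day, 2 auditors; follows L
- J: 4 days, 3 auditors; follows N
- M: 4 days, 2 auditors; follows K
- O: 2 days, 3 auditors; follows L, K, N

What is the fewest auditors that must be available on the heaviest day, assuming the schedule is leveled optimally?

6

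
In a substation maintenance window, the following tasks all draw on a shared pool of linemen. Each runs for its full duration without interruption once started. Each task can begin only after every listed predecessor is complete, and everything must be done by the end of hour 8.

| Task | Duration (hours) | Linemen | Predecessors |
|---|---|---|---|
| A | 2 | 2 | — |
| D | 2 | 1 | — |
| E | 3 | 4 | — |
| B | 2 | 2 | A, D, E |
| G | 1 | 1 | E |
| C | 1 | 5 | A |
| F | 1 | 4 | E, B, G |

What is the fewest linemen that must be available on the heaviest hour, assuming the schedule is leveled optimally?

Early-start (A@1, D@1, E@1, B@4, G@4, C@3, F@6) gives peak 9: h1:7  h2:7  h3:9  h4:3  h5:2  h6:4  h7:0  h8:0.
Shift D→3, B→5, C→7, F→8.
Schedule A@1, D@3, E@1, B@5, G@4, C@7, F@8: h1:6  h2:6  h3:5  h4:2  h5:2  h6:2  h7:5  h8:4 — peak 6.

6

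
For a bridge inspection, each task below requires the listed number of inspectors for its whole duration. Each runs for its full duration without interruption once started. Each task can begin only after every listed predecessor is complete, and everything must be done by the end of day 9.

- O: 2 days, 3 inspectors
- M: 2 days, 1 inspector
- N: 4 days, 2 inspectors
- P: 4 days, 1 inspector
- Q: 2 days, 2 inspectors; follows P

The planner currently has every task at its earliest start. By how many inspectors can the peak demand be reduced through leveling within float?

4

Early-start peak: d1:7  d2:7  d3:3  d4:3  d5:2  d6:2  d7:0  d8:0  d9:0 ⇒ 7.
Leveled (O@1, M@7, N@3, P@3, Q@7): d1:3  d2:3  d3:3  d4:3  d5:3  d6:3  d7:3  d8:3  d9:0 ⇒ 3.
Reduction 7 − 3 = 4.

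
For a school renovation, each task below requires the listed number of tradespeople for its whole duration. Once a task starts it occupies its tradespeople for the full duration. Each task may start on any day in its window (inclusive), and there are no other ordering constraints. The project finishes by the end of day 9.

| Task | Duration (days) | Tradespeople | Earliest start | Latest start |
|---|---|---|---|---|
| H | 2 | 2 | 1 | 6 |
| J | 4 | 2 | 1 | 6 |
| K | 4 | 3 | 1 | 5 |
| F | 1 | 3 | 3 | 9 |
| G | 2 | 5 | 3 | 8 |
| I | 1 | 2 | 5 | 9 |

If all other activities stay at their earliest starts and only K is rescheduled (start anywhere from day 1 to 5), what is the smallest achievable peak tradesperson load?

K@1: d1:7  d2:7  d3:13  d4:10  d5:2  d6:0  d7:0  d8:0  d9:0 → peak 13
K@2: d1:4  d2:7  d3:13  d4:10  d5:5  d6:0  d7:0  d8:0  d9:0 → peak 13
K@3: d1:4  d2:4  d3:13  d4:10  d5:5  d6:3  d7:0  d8:0  d9:0 → peak 13
K@4: d1:4  d2:4  d3:10  d4:10  d5:5  d6:3  d7:3  d8:0  d9:0 → peak 10
K@5: d1:4  d2:4  d3:10  d4:7  d5:5  d6:3  d7:3  d8:3  d9:0 → peak 10
Best is K@4, peak 10.

10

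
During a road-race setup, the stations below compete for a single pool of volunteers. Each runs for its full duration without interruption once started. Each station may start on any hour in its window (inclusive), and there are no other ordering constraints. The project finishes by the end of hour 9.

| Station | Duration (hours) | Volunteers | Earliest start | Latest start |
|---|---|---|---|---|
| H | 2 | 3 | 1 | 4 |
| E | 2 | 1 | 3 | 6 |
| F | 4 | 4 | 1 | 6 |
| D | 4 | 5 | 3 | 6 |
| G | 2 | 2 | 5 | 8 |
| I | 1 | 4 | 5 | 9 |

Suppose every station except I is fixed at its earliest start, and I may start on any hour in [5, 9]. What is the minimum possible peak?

10

I@5: h1:7  h2:7  h3:10  h4:10  h5:11  h6:7  h7:0  h8:0  h9:0 → peak 11
I@6: h1:7  h2:7  h3:10  h4:10  h5:7  h6:11  h7:0  h8:0  h9:0 → peak 11
I@7: h1:7  h2:7  h3:10  h4:10  h5:7  h6:7  h7:4  h8:0  h9:0 → peak 10
I@8: h1:7  h2:7  h3:10  h4:10  h5:7  h6:7  h7:0  h8:4  h9:0 → peak 10
I@9: h1:7  h2:7  h3:10  h4:10  h5:7  h6:7  h7:0  h8:0  h9:4 → peak 10
Best is I@7, peak 10.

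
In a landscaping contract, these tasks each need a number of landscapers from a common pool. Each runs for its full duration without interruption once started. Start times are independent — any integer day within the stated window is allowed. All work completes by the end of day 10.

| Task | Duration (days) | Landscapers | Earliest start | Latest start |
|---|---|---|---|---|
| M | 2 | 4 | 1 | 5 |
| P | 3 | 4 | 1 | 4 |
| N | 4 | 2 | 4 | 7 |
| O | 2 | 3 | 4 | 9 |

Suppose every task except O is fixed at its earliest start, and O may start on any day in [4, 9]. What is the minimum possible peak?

O@4: d1:8  d2:8  d3:4  d4:5  d5:5  d6:2  d7:2  d8:0  d9:0  d10:0 → peak 8
O@5: d1:8  d2:8  d3:4  d4:2  d5:5  d6:5  d7:2  d8:0  d9:0  d10:0 → peak 8
O@6: d1:8  d2:8  d3:4  d4:2  d5:2  d6:5  d7:5  d8:0  d9:0  d10:0 → peak 8
O@7: d1:8  d2:8  d3:4  d4:2  d5:2  d6:2  d7:5  d8:3  d9:0  d10:0 → peak 8
O@8: d1:8  d2:8  d3:4  d4:2  d5:2  d6:2  d7:2  d8:3  d9:3  d10:0 → peak 8
O@9: d1:8  d2:8  d3:4  d4:2  d5:2  d6:2  d7:2  d8:0  d9:3  d10:3 → peak 8
Best is O@4, peak 8.

8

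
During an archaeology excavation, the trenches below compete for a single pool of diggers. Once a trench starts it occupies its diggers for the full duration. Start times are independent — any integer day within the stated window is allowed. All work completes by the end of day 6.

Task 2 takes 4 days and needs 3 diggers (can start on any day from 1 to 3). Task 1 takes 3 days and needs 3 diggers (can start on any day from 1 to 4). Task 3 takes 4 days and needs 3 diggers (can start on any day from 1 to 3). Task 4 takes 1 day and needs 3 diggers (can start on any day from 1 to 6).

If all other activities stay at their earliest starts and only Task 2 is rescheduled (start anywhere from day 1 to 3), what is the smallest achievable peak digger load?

Task 2@1: d1:12  d2:9  d3:9  d4:6  d5:0  d6:0 → peak 12
Task 2@2: d1:9  d2:9  d3:9  d4:6  d5:3  d6:0 → peak 9
Task 2@3: d1:9  d2:6  d3:9  d4:6  d5:3  d6:3 → peak 9
Best is Task 2@2, peak 9.

9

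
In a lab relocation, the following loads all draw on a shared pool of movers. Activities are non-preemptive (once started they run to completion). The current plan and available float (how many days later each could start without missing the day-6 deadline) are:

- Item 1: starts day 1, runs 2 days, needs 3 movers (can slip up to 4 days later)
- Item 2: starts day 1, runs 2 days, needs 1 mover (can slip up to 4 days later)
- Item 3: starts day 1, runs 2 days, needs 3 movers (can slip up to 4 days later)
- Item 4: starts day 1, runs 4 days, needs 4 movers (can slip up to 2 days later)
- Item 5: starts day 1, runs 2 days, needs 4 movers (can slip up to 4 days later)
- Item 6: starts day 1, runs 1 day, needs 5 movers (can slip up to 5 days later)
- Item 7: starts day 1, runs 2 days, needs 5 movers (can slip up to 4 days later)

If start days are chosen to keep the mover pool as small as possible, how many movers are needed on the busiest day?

Early-start (Item 1@1, Item 2@1, Item 3@1, Item 4@1, Item 5@1, Item 6@1, Item 7@1) gives peak 25: d1:25  d2:20  d3:4  d4:4  d5:0  d6:0.
Shift Item 2→3, Item 5→3, Item 6→5, Item 7→5.
Schedule Item 1@1, Item 2@3, Item 3@1, Item 4@1, Item 5@3, Item 6@5, Item 7@5: d1:10  d2:10  d3:9  d4:9  d5:10  d6:5 — peak 10.

10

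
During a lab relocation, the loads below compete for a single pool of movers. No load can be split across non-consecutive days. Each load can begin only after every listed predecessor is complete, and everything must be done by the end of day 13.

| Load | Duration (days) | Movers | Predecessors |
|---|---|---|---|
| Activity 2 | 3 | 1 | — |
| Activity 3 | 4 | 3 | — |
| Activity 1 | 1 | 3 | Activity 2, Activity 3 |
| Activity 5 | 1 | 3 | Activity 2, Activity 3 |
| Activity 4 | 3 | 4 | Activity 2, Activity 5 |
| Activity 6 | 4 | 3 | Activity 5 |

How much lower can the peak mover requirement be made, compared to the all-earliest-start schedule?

3

Early-start peak: d1:4  d2:4  d3:4  d4:3  d5:6  d6:7  d7:7  d8:7  d9:3  d10:0  d11:0  d12:0  d13:0 ⇒ 7.
Leveled (Activity 2@1, Activity 3@1, Activity 1@5, Activity 5@6, Activity 4@7, Activity 6@10): d1:4  d2:4  d3:4  d4:3  d5:3  d6:3  d7:4  d8:4  d9:4  d10:3  d11:3  d12:3  d13:3 ⇒ 4.
Reduction 7 − 4 = 3.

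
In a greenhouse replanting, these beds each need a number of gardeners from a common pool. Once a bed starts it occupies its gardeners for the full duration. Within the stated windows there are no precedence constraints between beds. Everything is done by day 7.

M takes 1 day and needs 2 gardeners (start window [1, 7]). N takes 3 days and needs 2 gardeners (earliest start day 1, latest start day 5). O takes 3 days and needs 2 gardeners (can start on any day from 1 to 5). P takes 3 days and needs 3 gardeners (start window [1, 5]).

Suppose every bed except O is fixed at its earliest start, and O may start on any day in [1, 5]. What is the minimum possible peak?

O@1: d1:9  d2:7  d3:7  d4:0  d5:0  d6:0  d7:0 → peak 9
O@2: d1:7  d2:7  d3:7  d4:2  d5:0  d6:0  d7:0 → peak 7
O@3: d1:7  d2:5  d3:7  d4:2  d5:2  d6:0  d7:0 → peak 7
O@4: d1:7  d2:5  d3:5  d4:2  d5:2  d6:2  d7:0 → peak 7
O@5: d1:7  d2:5  d3:5  d4:0  d5:2  d6:2  d7:2 → peak 7
Best is O@2, peak 7.

7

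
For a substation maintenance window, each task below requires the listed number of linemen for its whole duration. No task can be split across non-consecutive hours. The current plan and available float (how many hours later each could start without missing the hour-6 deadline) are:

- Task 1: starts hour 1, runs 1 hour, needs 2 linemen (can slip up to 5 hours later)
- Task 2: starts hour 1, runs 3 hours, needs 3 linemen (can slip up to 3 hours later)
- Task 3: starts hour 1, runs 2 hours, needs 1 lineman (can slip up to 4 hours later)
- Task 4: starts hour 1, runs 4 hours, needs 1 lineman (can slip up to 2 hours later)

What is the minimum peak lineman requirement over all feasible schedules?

4

Early-start (Task 1@1, Task 2@1, Task 3@1, Task 4@1) gives peak 7: h1:7  h2:5  h3:4  h4:1  h5:0  h6:0.
Shift Task 2→2, Task 4→3.
Schedule Task 1@1, Task 2@2, Task 3@1, Task 4@3: h1:3  h2:4  h3:4  h4:4  h5:1  h6:1 — peak 4.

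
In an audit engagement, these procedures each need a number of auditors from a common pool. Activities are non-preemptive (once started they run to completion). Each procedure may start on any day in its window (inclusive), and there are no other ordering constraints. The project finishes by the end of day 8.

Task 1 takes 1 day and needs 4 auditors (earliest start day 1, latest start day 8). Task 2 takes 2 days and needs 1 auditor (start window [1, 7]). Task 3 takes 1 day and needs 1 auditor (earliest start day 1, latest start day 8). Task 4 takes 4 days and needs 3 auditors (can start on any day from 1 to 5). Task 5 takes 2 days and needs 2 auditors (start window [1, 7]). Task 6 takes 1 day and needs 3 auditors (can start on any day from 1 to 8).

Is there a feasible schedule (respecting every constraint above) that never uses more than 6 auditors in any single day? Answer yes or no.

Schedule Task 1@1, Task 2@2, Task 3@2, Task 4@4, Task 5@2, Task 6@8: d1:4  d2:4  d3:3  d4:3  d5:3  d6:3  d7:3  d8:3 — peak 4 ≤ 6.

yes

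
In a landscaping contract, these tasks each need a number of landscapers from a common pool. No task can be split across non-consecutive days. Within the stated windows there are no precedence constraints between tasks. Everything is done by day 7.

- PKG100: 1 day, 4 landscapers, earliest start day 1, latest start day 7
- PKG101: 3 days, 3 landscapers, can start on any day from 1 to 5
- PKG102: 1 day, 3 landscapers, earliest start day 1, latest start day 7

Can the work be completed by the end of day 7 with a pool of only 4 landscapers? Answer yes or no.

Schedule PKG100@1, PKG101@2, PKG102@5: d1:4  d2:3  d3:3  d4:3  d5:3  d6:0  d7:0 — peak 4 ≤ 4.

yes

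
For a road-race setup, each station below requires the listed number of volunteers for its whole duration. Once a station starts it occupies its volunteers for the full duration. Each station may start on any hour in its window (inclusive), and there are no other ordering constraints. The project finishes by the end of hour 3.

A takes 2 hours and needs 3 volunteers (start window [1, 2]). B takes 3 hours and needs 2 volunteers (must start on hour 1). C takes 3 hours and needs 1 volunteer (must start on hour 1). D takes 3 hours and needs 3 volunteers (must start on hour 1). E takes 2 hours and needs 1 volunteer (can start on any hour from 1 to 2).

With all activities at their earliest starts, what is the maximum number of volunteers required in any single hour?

10

Early-start schedule: A@1, B@1, C@1, D@1, E@1.
Load per hour: hour 1: 10, hour 2: 10, hour 3: 6.
Peak is 10.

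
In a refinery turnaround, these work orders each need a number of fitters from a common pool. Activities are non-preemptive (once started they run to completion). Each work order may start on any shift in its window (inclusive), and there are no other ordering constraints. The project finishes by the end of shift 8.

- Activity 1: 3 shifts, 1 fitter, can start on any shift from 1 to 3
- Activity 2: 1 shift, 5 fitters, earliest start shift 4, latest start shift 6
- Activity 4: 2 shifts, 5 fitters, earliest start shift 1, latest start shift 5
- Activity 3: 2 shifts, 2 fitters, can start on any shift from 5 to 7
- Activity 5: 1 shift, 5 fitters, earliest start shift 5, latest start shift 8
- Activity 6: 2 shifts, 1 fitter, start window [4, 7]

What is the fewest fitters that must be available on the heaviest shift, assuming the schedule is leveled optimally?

6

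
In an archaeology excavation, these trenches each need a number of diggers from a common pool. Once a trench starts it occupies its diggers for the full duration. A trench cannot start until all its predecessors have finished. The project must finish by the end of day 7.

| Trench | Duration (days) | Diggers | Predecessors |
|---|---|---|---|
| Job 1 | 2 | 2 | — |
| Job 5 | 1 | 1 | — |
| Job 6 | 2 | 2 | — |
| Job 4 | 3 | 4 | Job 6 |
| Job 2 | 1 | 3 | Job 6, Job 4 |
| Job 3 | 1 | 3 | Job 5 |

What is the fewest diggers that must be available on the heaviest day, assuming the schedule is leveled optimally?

4

Early-start (Job 1@1, Job 5@1, Job 6@1, Job 4@3, Job 2@6, Job 3@2) gives peak 7: d1:5  d2:7  d3:4  d4:4  d5:4  d6:3  d7:0.
Shift Job 5→6, Job 3→7.
Schedule Job 1@1, Job 5@6, Job 6@1, Job 4@3, Job 2@6, Job 3@7: d1:4  d2:4  d3:4  d4:4  d5:4  d6:4  d7:3 — peak 4.
Total digger-days = 27 over 7 days ⇒ peak ≥ ⌈27/7⌉ = 4, so 4 is optimal.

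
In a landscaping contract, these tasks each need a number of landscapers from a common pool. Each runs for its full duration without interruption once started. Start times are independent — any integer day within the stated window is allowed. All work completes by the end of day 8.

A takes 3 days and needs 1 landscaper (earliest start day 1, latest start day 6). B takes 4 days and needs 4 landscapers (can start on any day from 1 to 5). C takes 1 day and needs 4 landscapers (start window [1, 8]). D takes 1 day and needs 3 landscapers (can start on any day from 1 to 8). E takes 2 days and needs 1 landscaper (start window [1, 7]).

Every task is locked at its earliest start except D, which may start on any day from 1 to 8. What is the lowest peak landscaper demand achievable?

D@1: d1:13  d2:6  d3:5  d4:4  d5:0  d6:0  d7:0  d8:0 → peak 13
D@2: d1:10  d2:9  d3:5  d4:4  d5:0  d6:0  d7:0  d8:0 → peak 10
D@3: d1:10  d2:6  d3:8  d4:4  d5:0  d6:0  d7:0  d8:0 → peak 10
D@4: d1:10  d2:6  d3:5  d4:7  d5:0  d6:0  d7:0  d8:0 → peak 10
D@5: d1:10  d2:6  d3:5  d4:4  d5:3  d6:0  d7:0  d8:0 → peak 10
D@6: d1:10  d2:6  d3:5  d4:4  d5:0  d6:3  d7:0  d8:0 → peak 10
D@7: d1:10  d2:6  d3:5  d4:4  d5:0  d6:0  d7:3  d8:0 → peak 10
D@8: d1:10  d2:6  d3:5  d4:4  d5:0  d6:0  d7:0  d8:3 → peak 10
Best is D@2, peak 10.

10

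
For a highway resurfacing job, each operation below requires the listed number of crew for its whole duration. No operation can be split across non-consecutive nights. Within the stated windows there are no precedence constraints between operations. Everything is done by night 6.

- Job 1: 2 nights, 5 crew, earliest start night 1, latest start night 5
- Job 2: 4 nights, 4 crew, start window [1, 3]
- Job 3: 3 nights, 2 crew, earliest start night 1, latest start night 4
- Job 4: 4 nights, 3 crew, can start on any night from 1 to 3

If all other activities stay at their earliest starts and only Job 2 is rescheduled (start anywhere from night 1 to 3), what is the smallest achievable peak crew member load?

Job 2@1: n1:14  n2:14  n3:9  n4:7  n5:0  n6:0 → peak 14
Job 2@2: n1:10  n2:14  n3:9  n4:7  n5:4  n6:0 → peak 14
Job 2@3: n1:10  n2:10  n3:9  n4:7  n5:4  n6:4 → peak 10
Best is Job 2@3, peak 10.

10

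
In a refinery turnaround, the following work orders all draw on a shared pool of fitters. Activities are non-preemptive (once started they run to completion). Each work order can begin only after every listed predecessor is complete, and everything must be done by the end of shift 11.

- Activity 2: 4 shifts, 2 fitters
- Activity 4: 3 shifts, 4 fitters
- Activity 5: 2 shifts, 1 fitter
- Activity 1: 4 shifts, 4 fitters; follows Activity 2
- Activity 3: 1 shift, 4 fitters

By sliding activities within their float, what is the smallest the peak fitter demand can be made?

6

Early-start (Activity 2@1, Activity 4@1, Activity 5@1, Activity 1@5, Activity 3@1) gives peak 11: s1:11  s2:7  s3:6  s4:2  s5:4  s6:4  s7:4  s8:4  s9:0  s10:0  s11:0.
Shift Activity 5→4, Activity 3→9.
Schedule Activity 2@1, Activity 4@1, Activity 5@4, Activity 1@5, Activity 3@9: s1:6  s2:6  s3:6  s4:3  s5:5  s6:4  s7:4  s8:4  s9:4  s10:0  s11:0 — peak 6.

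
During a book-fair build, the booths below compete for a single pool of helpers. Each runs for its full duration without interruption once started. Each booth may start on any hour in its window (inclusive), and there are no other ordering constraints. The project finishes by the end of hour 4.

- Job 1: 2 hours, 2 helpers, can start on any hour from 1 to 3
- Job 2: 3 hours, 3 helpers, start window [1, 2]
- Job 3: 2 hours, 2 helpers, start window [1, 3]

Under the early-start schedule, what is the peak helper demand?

7

Early-start schedule: Job 1@1, Job 2@1, Job 3@1.
Load per hour: hour 1: 7, hour 2: 7, hour 3: 3, hour 4: 0.
Peak is 7.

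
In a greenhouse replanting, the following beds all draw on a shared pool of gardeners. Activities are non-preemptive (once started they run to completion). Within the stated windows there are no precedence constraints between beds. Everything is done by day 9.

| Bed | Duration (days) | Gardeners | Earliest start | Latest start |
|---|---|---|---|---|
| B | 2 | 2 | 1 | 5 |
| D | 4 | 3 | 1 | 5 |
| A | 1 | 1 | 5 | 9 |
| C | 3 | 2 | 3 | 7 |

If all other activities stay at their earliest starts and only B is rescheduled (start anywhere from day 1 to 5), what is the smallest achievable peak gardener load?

5

B@1: d1:5  d2:5  d3:5  d4:5  d5:3  d6:0  d7:0  d8:0  d9:0 → peak 5
B@2: d1:3  d2:5  d3:7  d4:5  d5:3  d6:0  d7:0  d8:0  d9:0 → peak 7
B@3: d1:3  d2:3  d3:7  d4:7  d5:3  d6:0  d7:0  d8:0  d9:0 → peak 7
B@4: d1:3  d2:3  d3:5  d4:7  d5:5  d6:0  d7:0  d8:0  d9:0 → peak 7
B@5: d1:3  d2:3  d3:5  d4:5  d5:5  d6:2  d7:0  d8:0  d9:0 → peak 5
Best is B@1, peak 5.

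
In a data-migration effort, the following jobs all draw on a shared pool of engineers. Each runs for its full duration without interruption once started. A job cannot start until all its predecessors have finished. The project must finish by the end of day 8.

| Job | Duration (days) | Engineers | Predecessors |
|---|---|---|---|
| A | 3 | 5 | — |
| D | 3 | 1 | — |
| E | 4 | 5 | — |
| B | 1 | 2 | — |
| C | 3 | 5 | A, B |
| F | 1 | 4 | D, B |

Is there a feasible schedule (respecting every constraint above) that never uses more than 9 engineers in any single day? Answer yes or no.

no

The minimum achievable peak is 10; 9 < 10, so no feasible schedule stays within the cap.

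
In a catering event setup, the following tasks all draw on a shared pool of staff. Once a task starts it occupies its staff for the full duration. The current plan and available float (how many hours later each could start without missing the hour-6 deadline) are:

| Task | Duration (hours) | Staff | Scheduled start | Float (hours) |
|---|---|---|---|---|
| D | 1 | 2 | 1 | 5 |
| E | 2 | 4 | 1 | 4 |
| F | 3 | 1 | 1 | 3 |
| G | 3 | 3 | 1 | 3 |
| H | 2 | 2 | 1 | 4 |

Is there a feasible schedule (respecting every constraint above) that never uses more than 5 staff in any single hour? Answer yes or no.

yes

Schedule D@1, E@2, F@1, G@4, H@4: h1:3  h2:5  h3:5  h4:5  h5:5  h6:3 — peak 5 ≤ 5.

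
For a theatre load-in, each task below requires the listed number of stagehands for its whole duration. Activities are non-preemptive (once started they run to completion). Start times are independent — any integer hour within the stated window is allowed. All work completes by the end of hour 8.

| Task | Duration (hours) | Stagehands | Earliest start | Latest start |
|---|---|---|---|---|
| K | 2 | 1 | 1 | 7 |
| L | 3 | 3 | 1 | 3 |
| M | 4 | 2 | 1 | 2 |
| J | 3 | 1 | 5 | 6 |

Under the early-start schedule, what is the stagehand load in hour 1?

At early start, hour 1 has: K, L, M.
Demand: 1 + 3 + 2 = 6.

6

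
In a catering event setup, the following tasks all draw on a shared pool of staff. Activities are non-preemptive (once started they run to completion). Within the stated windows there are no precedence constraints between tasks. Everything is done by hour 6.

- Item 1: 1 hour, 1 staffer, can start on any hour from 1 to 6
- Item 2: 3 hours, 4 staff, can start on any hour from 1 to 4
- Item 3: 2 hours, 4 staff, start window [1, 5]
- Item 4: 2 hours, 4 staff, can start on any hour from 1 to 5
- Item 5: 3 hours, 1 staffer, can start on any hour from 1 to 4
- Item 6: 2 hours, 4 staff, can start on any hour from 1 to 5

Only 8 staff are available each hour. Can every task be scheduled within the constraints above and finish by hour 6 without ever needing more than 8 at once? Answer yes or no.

Schedule Item 1@1, Item 2@4, Item 3@1, Item 4@3, Item 5@1, Item 6@5: h1:6  h2:5  h3:5  h4:8  h5:8  h6:8 — peak 8 ≤ 8.

yes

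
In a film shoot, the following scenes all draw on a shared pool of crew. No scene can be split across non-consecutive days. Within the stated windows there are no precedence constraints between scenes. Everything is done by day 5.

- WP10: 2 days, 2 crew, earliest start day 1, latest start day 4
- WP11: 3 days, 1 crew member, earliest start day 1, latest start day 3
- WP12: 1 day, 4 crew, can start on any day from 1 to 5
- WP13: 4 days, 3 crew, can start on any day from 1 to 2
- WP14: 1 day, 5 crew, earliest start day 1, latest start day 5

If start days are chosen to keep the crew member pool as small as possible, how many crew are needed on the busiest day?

7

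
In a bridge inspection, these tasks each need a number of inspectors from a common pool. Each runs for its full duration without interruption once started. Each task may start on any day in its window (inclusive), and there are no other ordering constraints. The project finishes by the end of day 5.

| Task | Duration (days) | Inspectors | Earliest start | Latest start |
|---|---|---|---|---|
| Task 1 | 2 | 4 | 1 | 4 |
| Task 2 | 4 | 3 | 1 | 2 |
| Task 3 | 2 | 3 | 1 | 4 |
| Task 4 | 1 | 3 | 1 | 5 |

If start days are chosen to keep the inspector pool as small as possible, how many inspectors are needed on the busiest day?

Early-start (Task 1@1, Task 2@1, Task 3@1, Task 4@1) gives peak 13: d1:13  d2:10  d3:3  d4:3  d5:0.
Shift Task 3→3, Task 4→5.
Schedule Task 1@1, Task 2@1, Task 3@3, Task 4@5: d1:7  d2:7  d3:6  d4:6  d5:3 — peak 7.

7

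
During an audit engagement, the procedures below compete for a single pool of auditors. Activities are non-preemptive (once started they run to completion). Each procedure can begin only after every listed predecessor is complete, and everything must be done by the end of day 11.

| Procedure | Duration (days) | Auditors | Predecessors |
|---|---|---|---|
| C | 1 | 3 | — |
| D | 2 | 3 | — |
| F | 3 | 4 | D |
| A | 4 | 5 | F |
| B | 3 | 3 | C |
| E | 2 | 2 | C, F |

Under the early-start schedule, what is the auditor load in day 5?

4

At early start, day 5 has: F.
Demand: 4 = 4.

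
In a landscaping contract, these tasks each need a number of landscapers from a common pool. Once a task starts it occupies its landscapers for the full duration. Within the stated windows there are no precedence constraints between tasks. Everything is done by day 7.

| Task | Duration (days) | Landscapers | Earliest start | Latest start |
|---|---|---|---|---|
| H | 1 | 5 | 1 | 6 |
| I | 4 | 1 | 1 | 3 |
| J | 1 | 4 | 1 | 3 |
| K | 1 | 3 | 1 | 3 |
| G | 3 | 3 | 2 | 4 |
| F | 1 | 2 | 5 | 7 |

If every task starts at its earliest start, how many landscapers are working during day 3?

At early start, day 3 has: I, G.
Demand: 1 + 3 = 4.

4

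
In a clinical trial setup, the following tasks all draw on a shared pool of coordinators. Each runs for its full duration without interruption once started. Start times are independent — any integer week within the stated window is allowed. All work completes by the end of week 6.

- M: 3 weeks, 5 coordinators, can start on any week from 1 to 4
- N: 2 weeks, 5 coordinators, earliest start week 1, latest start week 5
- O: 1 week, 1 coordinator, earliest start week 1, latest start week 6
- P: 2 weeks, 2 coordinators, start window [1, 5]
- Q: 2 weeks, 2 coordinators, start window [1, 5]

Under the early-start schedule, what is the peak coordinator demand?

15

Early-start schedule: M@1, N@1, O@1, P@1, Q@1.
Load per week: week 1: 15, week 2: 14, week 3: 5, week 4: 0, week 5: 0, week 6: 0.
Peak is 15.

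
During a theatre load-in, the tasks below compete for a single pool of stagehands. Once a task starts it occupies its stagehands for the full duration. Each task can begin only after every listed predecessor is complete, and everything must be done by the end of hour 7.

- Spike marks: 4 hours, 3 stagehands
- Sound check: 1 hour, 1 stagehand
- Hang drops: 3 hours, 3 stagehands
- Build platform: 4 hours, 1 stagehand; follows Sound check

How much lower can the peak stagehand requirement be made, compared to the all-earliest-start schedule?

3

Early-start peak: h1:7  h2:7  h3:7  h4:4  h5:1  h6:0  h7:0 ⇒ 7.
Leveled (Spike marks@1, Sound check@1, Hang drops@5, Build platform@2): h1:4  h2:4  h3:4  h4:4  h5:4  h6:3  h7:3 ⇒ 4.
Reduction 7 − 4 = 3.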